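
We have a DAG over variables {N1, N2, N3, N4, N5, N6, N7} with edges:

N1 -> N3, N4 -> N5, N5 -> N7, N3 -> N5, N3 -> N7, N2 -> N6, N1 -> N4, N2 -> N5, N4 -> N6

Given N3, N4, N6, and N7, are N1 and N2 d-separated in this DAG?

There are 6 undirected paths between N1 and N2; checking each against the conditioning set {N3, N4, N6, N7}:
Path 1: N1 → N3 → N7 ← N5 ← N2
  N3 is a chain here and N3 is conditioned on, so the path is blocked at N3.
Path 2: N1 → N3 → N7 ← N5 ← N4 → N6 ← N2
  N3 is a chain here and N3 is conditioned on, so the path is blocked at N3.
Path 3: N1 → N3 → N5 ← N2
  N3 is a chain here and N3 is conditioned on, so the path is blocked at N3.
Path 4: N1 → N3 → N5 ← N4 → N6 ← N2
  N3 is a chain here and N3 is conditioned on, so the path is blocked at N3.
Path 5: N1 → N4 → N5 ← N2
  N4 is a chain here and N4 is conditioned on, so the path is blocked at N4.
Path 6: N1 → N4 → N6 ← N2
  N4 is a chain here and N4 is conditioned on, so the path is blocked at N4.
Every path is blocked, so N1 and N2 are d-separated given {N3, N4, N6, N7}.

Yes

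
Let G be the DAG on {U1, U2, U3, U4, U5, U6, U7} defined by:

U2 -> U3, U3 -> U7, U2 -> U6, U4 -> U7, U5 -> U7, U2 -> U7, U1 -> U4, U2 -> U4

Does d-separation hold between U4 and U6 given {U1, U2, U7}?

There are 3 undirected paths between U4 and U6; checking each against the conditioning set {U1, U2, U7}:
  1. U4 ← U2 → U6 — U2:fork[blocks] ⇒ blocked
  2. U4 → U7 ← U3 ← U2 → U6 — U7:collider[open]; U3:chain[open]; U2:fork[blocks] ⇒ blocked
  3. U4 → U7 ← U2 → U6 — U7:collider[open]; U2:fork[blocks] ⇒ blocked
Since every path is blocked, d-separation holds.

Yes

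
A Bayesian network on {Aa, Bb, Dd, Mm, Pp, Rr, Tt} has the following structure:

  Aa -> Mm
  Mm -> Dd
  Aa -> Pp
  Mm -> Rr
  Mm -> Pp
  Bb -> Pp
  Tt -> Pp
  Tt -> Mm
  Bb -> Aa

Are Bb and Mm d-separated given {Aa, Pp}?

No — Bb and Mm are not d-separated given {Aa, Pp}.

6 paths connect Bb and Mm; each must be blocked for d-separation to hold:
  1. Bb → Aa → Mm — Aa:chain[blocks] ⇒ blocked
  2. Bb → Aa → Pp ← Mm — Aa:chain[blocks]; Pp:collider[open] ⇒ blocked
  3. Bb → Aa → Pp ← Tt → Mm — Aa:chain[blocks]; Pp:collider[open]; Tt:fork[open] ⇒ blocked
  4. Bb → Pp ← Mm — Pp:collider[open] ⇒ active
  5. Bb → Pp ← Tt → Mm — Pp:collider[open]; Tt:fork[open] ⇒ active
  6. Bb → Pp ← Aa → Mm — Pp:collider[open]; Aa:fork[blocks] ⇒ blocked
At least one path is unblocked, so d-separation fails.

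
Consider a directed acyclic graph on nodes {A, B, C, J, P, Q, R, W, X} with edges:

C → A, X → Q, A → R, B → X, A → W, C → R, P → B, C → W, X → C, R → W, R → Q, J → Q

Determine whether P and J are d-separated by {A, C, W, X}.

Yes

Enumerating the 6 paths from P to J and testing each for blocking by {A, C, W, X}:
Path 1: P → B → X → C → R → Q ← J
  X is a chain here and X is conditioned on, so the path is blocked at X.
Path 2: P → B → X → C → W ← R → Q ← J
  X is a chain here and X is conditioned on, so the path is blocked at X.
Path 3: P → B → X → C → W ← A → R → Q ← J
  X is a chain here and X is conditioned on, so the path is blocked at X.
Path 4: P → B → X → C → A → R → Q ← J
  X is a chain here and X is conditioned on, so the path is blocked at X.
Path 5: P → B → X → C → A → W ← R → Q ← J
  X is a chain here and X is conditioned on, so the path is blocked at X.
Path 6: P → B → X → Q ← J
  X is a chain here and X is conditioned on, so the path is blocked at X.
Since every path is blocked, d-separation holds.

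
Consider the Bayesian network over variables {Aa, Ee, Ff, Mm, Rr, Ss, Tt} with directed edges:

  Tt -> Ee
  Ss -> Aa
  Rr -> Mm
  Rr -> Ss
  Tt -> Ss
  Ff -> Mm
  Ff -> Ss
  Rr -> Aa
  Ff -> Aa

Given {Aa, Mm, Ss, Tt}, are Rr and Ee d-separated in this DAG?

We examine all 5 paths between Rr and Ee:
Path 1: Rr → Aa ← Ss ← Tt → Ee
  Ss is a chain here and Ss is conditioned on, so the path is blocked at Ss.
Path 2: Rr → Aa ← Ff → Ss ← Tt → Ee
  Tt is a fork here and Tt is conditioned on, so the path is blocked at Tt.
Path 3: Rr → Mm ← Ff → Aa ← Ss ← Tt → Ee
  Ss is a chain here and Ss is conditioned on, so the path is blocked at Ss.
Path 4: Rr → Mm ← Ff → Ss ← Tt → Ee
  Tt is a fork here and Tt is conditioned on, so the path is blocked at Tt.
Path 5: Rr → Ss ← Tt → Ee
  Tt is a fork here and Tt is conditioned on, so the path is blocked at Tt.
Every path is blocked, so Rr and Ee are d-separated given {Aa, Mm, Ss, Tt}.

Yes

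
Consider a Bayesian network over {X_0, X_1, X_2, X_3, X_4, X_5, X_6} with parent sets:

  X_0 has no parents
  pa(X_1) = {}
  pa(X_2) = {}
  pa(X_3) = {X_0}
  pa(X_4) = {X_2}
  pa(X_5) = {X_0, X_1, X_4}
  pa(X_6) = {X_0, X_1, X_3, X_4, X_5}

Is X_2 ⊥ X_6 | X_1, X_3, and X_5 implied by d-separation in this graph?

No

Enumerating the 5 paths from X_2 to X_6 and testing each for blocking by {X_1, X_3, X_5}:
  1. X_2 → X_4 → X_6 — X_4:chain[open] ⇒ active
  2. X_2 → X_4 → X_5 → X_6 — X_4:chain[open]; X_5:chain[blocks] ⇒ blocked
  3. X_2 → X_4 → X_5 ← X_1 → X_6 — X_4:chain[open]; X_5:collider[open]; X_1:fork[blocks] ⇒ blocked
  4. X_2 → X_4 → X_5 ← X_0 → X_6 — X_4:chain[open]; X_5:collider[open]; X_0:fork[open] ⇒ active
  5. X_2 → X_4 → X_5 ← X_0 → X_3 → X_6 — X_4:chain[open]; X_5:collider[open]; X_0:fork[open]; X_3:chain[blocks] ⇒ blocked
Since the path X_2 → X_4 → X_6 is active, X_2 and X_6 are not d-separated given {X_1, X_3, X_5}.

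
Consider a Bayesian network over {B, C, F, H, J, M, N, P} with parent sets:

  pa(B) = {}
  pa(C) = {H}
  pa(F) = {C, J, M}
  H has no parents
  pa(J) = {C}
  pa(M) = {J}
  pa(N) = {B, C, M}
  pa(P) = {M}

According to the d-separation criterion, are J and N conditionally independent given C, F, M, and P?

Yes

6 paths connect J and N; each must be blocked for d-separation to hold:
Path 1: J → M → N
  M is a chain here and M is conditioned on, so the path is blocked at M.
Path 2: J → M → F ← C → N
  M is a chain here and M is conditioned on, so the path is blocked at M.
Path 3: J → F ← M → N
  M is a fork here and M is conditioned on, so the path is blocked at M.
Path 4: J → F ← C → N
  C is a fork here and C is conditioned on, so the path is blocked at C.
Path 5: J ← C → N
  C is a fork here and C is conditioned on, so the path is blocked at C.
Path 6: J ← C → F ← M → N
  C is a fork here and C is conditioned on, so the path is blocked at C.
All paths are blocked; J ⊥ N | {C, F, M, P} holds.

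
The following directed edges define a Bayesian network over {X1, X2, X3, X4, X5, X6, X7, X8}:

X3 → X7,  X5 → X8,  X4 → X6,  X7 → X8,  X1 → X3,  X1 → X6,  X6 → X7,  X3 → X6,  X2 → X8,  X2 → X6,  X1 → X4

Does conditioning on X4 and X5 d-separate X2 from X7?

5 paths connect X2 and X7; each must be blocked for d-separation to hold:
  1. X2 → X6 ← X3 → X7 — X6:collider[blocks]; X3:fork[open] ⇒ blocked
  2. X2 → X6 ← X1 → X3 → X7 — X6:collider[blocks]; X1:fork[open]; X3:chain[open] ⇒ blocked
  3. X2 → X6 → X7 — X6:chain[open] ⇒ active
  4. X2 → X6 ← X4 ← X1 → X3 → X7 — X6:collider[blocks]; X4:chain[blocks]; X1:fork[open]; X3:chain[open] ⇒ blocked
  5. X2 → X8 ← X7 — X8:collider[blocks] ⇒ blocked
Because an active path exists, X2 and X7 are not d-separated.

No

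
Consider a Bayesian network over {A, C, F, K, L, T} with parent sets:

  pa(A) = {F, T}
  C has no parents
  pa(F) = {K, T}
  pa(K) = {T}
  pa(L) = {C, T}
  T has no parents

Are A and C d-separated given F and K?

We examine all 3 paths between A and C:
Path 1: A ← F ← T → L ← C
  F is a chain here and F is conditioned on, so the path is blocked at F.
Path 2: A ← F ← K ← T → L ← C
  F is a chain here and F is conditioned on, so the path is blocked at F.
Path 3: A ← T → L ← C
  L is a collider here and neither L nor any of its descendants is conditioned on, so the collider stays closed — the path is blocked at L.
Since every path is blocked, d-separation holds.

Yes — A and C are d-separated given {F, K}.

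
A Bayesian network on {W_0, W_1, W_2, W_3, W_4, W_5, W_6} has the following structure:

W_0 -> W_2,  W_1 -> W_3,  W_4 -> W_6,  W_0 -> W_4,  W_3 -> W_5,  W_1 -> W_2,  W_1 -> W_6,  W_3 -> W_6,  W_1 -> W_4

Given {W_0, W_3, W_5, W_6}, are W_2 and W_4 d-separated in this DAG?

No

We examine all 4 paths between W_2 and W_4:
Path 1: W_2 ← W_1 → W_6 ← W_4
  W_1 is a fork and W_1 is not conditioned on; W_6 is a collider and W_6 is conditioned on, which opens it — no node blocks this path, so it is active.
Path 2: W_2 ← W_1 → W_4
  W_1 is a fork and W_1 is not conditioned on — no node blocks this path, so it is active.
Path 3: W_2 ← W_1 → W_3 → W_6 ← W_4
  W_3 is a chain here and W_3 is conditioned on, so the path is blocked at W_3.
Path 4: W_2 ← W_0 → W_4
  W_0 is a fork here and W_0 is conditioned on, so the path is blocked at W_0.
At least one path is unblocked, so d-separation fails.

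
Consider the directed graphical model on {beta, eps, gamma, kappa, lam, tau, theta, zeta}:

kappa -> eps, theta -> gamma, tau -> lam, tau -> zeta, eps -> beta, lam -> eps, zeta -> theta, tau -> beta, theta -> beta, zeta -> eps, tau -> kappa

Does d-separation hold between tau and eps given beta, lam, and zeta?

No — tau and eps are not d-separated given {beta, lam, zeta}.

Enumerating the 6 paths from tau to eps and testing each for blocking by {beta, lam, zeta}:
  1. tau → zeta → theta → beta ← eps — zeta:chain[blocks]; theta:chain[open]; beta:collider[open] ⇒ blocked
  2. tau → zeta → eps — zeta:chain[blocks] ⇒ blocked
  3. tau → beta ← theta ← zeta → eps — beta:collider[open]; theta:chain[open]; zeta:fork[blocks] ⇒ blocked
  4. tau → beta ← eps — beta:collider[open] ⇒ active
  5. tau → lam → eps — lam:chain[blocks] ⇒ blocked
  6. tau → kappa → eps — kappa:chain[open] ⇒ active
At least one path is unblocked, so d-separation fails.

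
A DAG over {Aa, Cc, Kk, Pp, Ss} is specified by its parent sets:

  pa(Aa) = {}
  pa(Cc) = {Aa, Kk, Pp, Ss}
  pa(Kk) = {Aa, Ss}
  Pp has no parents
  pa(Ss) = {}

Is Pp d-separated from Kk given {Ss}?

There are 3 undirected paths between Pp and Kk; checking each against the conditioning set {Ss}:
  1. Pp → Cc ← Kk — Cc:collider[blocks] ⇒ blocked
  2. Pp → Cc ← Ss → Kk — Cc:collider[blocks]; Ss:fork[blocks] ⇒ blocked
  3. Pp → Cc ← Aa → Kk — Cc:collider[blocks]; Aa:fork[open] ⇒ blocked
All paths are blocked; Pp ⊥ Kk | {Ss} holds.

Yes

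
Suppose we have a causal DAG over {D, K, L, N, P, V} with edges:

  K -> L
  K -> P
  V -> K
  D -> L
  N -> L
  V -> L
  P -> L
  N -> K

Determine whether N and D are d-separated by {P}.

Yes — N and D are d-separated given {P}.

4 paths connect N and D; each must be blocked for d-separation to hold:
Path 1: N → K ← V → L ← D
  L is a collider here and neither L nor any of its descendants is conditioned on, so the collider stays closed — the path is blocked at L.
Path 2: N → K → P → L ← D
  P is a chain here and P is conditioned on, so the path is blocked at P.
Path 3: N → K → L ← D
  L is a collider here and neither L nor any of its descendants is conditioned on, so the collider stays closed — the path is blocked at L.
Path 4: N → L ← D
  L is a collider here and neither L nor any of its descendants is conditioned on, so the collider stays closed — the path is blocked at L.
Since every path is blocked, d-separation holds.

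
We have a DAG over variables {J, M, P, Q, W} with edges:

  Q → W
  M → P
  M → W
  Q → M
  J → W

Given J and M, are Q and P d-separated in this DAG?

Yes

Enumerating the 2 paths from Q to P and testing each for blocking by {J, M}:
  1. Q → W ← M → P — W:collider[blocks]; M:fork[blocks] ⇒ blocked
  2. Q → M → P — M:chain[blocks] ⇒ blocked
Since every path is blocked, d-separation holds.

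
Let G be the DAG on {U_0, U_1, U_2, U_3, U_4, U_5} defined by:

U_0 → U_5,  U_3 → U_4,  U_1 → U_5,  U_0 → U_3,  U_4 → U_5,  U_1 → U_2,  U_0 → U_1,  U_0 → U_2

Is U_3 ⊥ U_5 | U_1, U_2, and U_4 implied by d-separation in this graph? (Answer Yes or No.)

We examine all 4 paths between U_3 and U_5:
  1. U_3 ← U_0 → U_5 — U_0:fork[open] ⇒ active
  2. U_3 ← U_0 → U_2 ← U_1 → U_5 — U_0:fork[open]; U_2:collider[open]; U_1:fork[blocks] ⇒ blocked
  3. U_3 ← U_0 → U_1 → U_5 — U_0:fork[open]; U_1:chain[blocks] ⇒ blocked
  4. U_3 → U_4 → U_5 — U_4:chain[blocks] ⇒ blocked
Because an active path exists, U_3 and U_5 are not d-separated.

No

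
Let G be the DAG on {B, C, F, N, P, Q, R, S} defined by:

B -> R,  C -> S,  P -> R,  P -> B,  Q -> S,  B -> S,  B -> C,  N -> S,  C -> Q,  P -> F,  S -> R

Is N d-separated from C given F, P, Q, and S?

No

Enumerating the 5 paths from N to C and testing each for blocking by {F, P, Q, S}:
Path 1: N → S → R ← P → B → C
  S is a chain here and S is conditioned on, so the path is blocked at S.
Path 2: N → S → R ← B → C
  S is a chain here and S is conditioned on, so the path is blocked at S.
Path 3: N → S ← C
  S is a collider and S is conditioned on, which opens it — no node blocks this path, so it is active.
Path 4: N → S ← B → C
  S is a collider and S is conditioned on, which opens it; B is a fork and B is not conditioned on — no node blocks this path, so it is active.
Path 5: N → S ← Q ← C
  Q is a chain here and Q is conditioned on, so the path is blocked at Q.
At least one path is unblocked, so d-separation fails.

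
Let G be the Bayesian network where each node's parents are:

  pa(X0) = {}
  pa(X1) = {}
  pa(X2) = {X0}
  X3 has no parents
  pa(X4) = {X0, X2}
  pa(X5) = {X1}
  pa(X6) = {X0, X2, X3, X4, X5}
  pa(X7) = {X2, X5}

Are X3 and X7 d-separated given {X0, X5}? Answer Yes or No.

Yes

There are 6 undirected paths between X3 and X7; checking each against the conditioning set {X0, X5}:
Path 1: X3 → X6 ← X2 → X7
  X6 is a collider here and neither X6 nor any of its descendants is conditioned on, so the collider stays closed — the path is blocked at X6.
Path 2: X3 → X6 ← X4 ← X2 → X7
  X6 is a collider here and neither X6 nor any of its descendants is conditioned on, so the collider stays closed — the path is blocked at X6.
Path 3: X3 → X6 ← X4 ← X0 → X2 → X7
  X6 is a collider here and neither X6 nor any of its descendants is conditioned on, so the collider stays closed — the path is blocked at X6.
Path 4: X3 → X6 ← X0 → X2 → X7
  X6 is a collider here and neither X6 nor any of its descendants is conditioned on, so the collider stays closed — the path is blocked at X6.
Path 5: X3 → X6 ← X0 → X4 ← X2 → X7
  X6 is a collider here and neither X6 nor any of its descendants is conditioned on, so the collider stays closed — the path is blocked at X6.
Path 6: X3 → X6 ← X5 → X7
  X6 is a collider here and neither X6 nor any of its descendants is conditioned on, so the collider stays closed — the path is blocked at X6.
Since every path is blocked, d-separation holds.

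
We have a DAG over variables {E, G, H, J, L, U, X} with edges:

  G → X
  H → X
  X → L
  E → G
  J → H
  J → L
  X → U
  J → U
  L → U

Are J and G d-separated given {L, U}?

Enumerating the 5 paths from J to G and testing each for blocking by {L, U}:
Path 1: J → H → X ← G
  H is a chain and H is not conditioned on; X is a collider and its descendant U is conditioned on, which opens it — no node blocks this path, so it is active.
Path 2: J → U ← X ← G
  U is a collider and U is conditioned on, which opens it; X is a chain and X is not conditioned on — no node blocks this path, so it is active.
Path 3: J → U ← L ← X ← G
  L is a chain here and L is conditioned on, so the path is blocked at L.
Path 4: J → L → U ← X ← G
  L is a chain here and L is conditioned on, so the path is blocked at L.
Path 5: J → L ← X ← G
  L is a collider and L is conditioned on, which opens it; X is a chain and X is not conditioned on — no node blocks this path, so it is active.
Because an active path exists, J and G are not d-separated.

No — J and G are not d-separated given {L, U}.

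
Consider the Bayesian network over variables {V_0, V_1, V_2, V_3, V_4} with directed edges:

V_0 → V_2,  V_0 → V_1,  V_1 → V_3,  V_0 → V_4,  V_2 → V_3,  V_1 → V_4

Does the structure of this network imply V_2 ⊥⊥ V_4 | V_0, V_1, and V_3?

Yes — V_2 and V_4 are d-separated given {V_0, V_1, V_3}.

4 paths connect V_2 and V_4; each must be blocked for d-separation to hold:
Path 1: V_2 → V_3 ← V_1 → V_4
  V_1 is a fork here and V_1 is conditioned on, so the path is blocked at V_1.
Path 2: V_2 → V_3 ← V_1 ← V_0 → V_4
  V_1 is a chain here and V_1 is conditioned on, so the path is blocked at V_1.
Path 3: V_2 ← V_0 → V_4
  V_0 is a fork here and V_0 is conditioned on, so the path is blocked at V_0.
Path 4: V_2 ← V_0 → V_1 → V_4
  V_0 is a fork here and V_0 is conditioned on, so the path is blocked at V_0.
All paths are blocked; V_2 ⊥ V_4 | {V_0, V_1, V_3} holds.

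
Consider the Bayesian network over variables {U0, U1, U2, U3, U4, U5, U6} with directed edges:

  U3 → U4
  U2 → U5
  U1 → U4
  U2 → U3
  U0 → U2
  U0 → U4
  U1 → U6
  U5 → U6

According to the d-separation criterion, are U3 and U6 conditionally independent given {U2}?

Yes

There are 4 undirected paths between U3 and U6; checking each against the conditioning set {U2}:
Path 1: U3 ← U2 → U5 → U6
  U2 is a fork here and U2 is conditioned on, so the path is blocked at U2.
Path 2: U3 ← U2 ← U0 → U4 ← U1 → U6
  U2 is a chain here and U2 is conditioned on, so the path is blocked at U2.
Path 3: U3 → U4 ← U1 → U6
  U4 is a collider here and neither U4 nor any of its descendants is conditioned on, so the collider stays closed — the path is blocked at U4.
Path 4: U3 → U4 ← U0 → U2 → U5 → U6
  U4 is a collider here and neither U4 nor any of its descendants is conditioned on, so the collider stays closed — the path is blocked at U4.
Since every path is blocked, d-separation holds.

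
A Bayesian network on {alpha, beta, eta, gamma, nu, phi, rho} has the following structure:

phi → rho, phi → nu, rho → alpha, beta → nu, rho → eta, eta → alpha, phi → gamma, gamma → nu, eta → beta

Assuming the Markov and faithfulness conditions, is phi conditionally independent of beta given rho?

We examine all 4 paths between phi and beta:
  1. phi → rho → eta → beta — rho:chain[blocks]; eta:chain[open] ⇒ blocked
  2. phi → rho → alpha ← eta → beta — rho:chain[blocks]; alpha:collider[blocks]; eta:fork[open] ⇒ blocked
  3. phi → gamma → nu ← beta — gamma:chain[open]; nu:collider[blocks] ⇒ blocked
  4. phi → nu ← beta — nu:collider[blocks] ⇒ blocked
Every path is blocked, so phi and beta are d-separated given {rho}.

Yes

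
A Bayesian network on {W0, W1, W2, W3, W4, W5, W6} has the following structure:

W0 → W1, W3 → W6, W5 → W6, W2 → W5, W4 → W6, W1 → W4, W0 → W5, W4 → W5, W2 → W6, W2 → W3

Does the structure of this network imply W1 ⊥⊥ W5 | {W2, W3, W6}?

No

There are 5 undirected paths between W1 and W5; checking each against the conditioning set {W2, W3, W6}:
Path 1: W1 → W4 → W6 ← W5
  W4 is a chain and W4 is not conditioned on; W6 is a collider and W6 is conditioned on, which opens it — no node blocks this path, so it is active.
Path 2: W1 → W4 → W6 ← W2 → W5
  W2 is a fork here and W2 is conditioned on, so the path is blocked at W2.
Path 3: W1 → W4 → W6 ← W3 ← W2 → W5
  W3 is a chain here and W3 is conditioned on, so the path is blocked at W3.
Path 4: W1 → W4 → W5
  W4 is a chain and W4 is not conditioned on — no node blocks this path, so it is active.
Path 5: W1 ← W0 → W5
  W0 is a fork and W0 is not conditioned on — no node blocks this path, so it is active.
Because an active path exists, W1 and W5 are not d-separated.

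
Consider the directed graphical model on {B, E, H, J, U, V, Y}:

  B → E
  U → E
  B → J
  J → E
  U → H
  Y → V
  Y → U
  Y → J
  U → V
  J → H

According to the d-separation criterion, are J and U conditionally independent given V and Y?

Enumerating the 5 paths from J to U and testing each for blocking by {V, Y}:
  1. J ← Y → U — Y:fork[blocks] ⇒ blocked
  2. J ← Y → V ← U — Y:fork[blocks]; V:collider[open] ⇒ blocked
  3. J → E ← U — E:collider[blocks] ⇒ blocked
  4. J ← B → E ← U — B:fork[open]; E:collider[blocks] ⇒ blocked
  5. J → H ← U — H:collider[blocks] ⇒ blocked
All paths are blocked; J ⊥ U | {V, Y} holds.

Yes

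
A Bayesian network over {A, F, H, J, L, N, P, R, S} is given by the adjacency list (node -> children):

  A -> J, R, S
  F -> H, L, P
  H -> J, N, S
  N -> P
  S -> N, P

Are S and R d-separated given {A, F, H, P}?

We examine all 6 paths between S and R:
Path 1: S → N ← H → J ← A → R
  H is a fork here and H is conditioned on, so the path is blocked at H.
Path 2: S → N → P ← F → H → J ← A → R
  F is a fork here and F is conditioned on, so the path is blocked at F.
Path 3: S ← A → R
  A is a fork here and A is conditioned on, so the path is blocked at A.
Path 4: S ← H → J ← A → R
  H is a fork here and H is conditioned on, so the path is blocked at H.
Path 5: S → P ← N ← H → J ← A → R
  H is a fork here and H is conditioned on, so the path is blocked at H.
Path 6: S → P ← F → H → J ← A → R
  F is a fork here and F is conditioned on, so the path is blocked at F.
All paths are blocked; S ⊥ R | {A, F, H, P} holds.

Yes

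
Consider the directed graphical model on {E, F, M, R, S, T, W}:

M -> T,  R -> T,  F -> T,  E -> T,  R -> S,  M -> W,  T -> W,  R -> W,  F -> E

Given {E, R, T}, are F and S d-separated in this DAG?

Enumerating the 6 paths from F to S and testing each for blocking by {E, R, T}:
  1. F → E → T → W ← R → S — E:chain[blocks]; T:chain[blocks]; W:collider[blocks]; R:fork[blocks] ⇒ blocked
  2. F → E → T ← M → W ← R → S — E:chain[blocks]; T:collider[open]; M:fork[open]; W:collider[blocks]; R:fork[blocks] ⇒ blocked
  3. F → E → T ← R → S — E:chain[blocks]; T:collider[open]; R:fork[blocks] ⇒ blocked
  4. F → T → W ← R → S — T:chain[blocks]; W:collider[blocks]; R:fork[blocks] ⇒ blocked
  5. F → T ← M → W ← R → S — T:collider[open]; M:fork[open]; W:collider[blocks]; R:fork[blocks] ⇒ blocked
  6. F → T ← R → S — T:collider[open]; R:fork[blocks] ⇒ blocked
Since every path is blocked, d-separation holds.

Yes — F and S are d-separated given {E, R, T}.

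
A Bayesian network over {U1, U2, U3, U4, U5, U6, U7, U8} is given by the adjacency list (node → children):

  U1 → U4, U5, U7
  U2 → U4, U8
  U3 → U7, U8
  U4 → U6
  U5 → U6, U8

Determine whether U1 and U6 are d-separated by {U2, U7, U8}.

No

6 paths connect U1 and U6; each must be blocked for d-separation to hold:
Path 1: U1 → U7 ← U3 → U8 ← U5 → U6
  U7 is a collider and U7 is conditioned on, which opens it; U3 is a fork and U3 is not conditioned on; U8 is a collider and U8 is conditioned on, which opens it; U5 is a fork and U5 is not conditioned on — no node blocks this path, so it is active.
Path 2: U1 → U7 ← U3 → U8 ← U2 → U4 → U6
  U2 is a fork here and U2 is conditioned on, so the path is blocked at U2.
Path 3: U1 → U4 → U6
  U4 is a chain and U4 is not conditioned on — no node blocks this path, so it is active.
Path 4: U1 → U4 ← U2 → U8 ← U5 → U6
  U4 is a collider here and neither U4 nor any of its descendants is conditioned on, so the collider stays closed — the path is blocked at U4.
Path 5: U1 → U5 → U8 ← U2 → U4 → U6
  U2 is a fork here and U2 is conditioned on, so the path is blocked at U2.
Path 6: U1 → U5 → U6
  U5 is a chain and U5 is not conditioned on — no node blocks this path, so it is active.
Because an active path exists, U1 and U6 are not d-separated.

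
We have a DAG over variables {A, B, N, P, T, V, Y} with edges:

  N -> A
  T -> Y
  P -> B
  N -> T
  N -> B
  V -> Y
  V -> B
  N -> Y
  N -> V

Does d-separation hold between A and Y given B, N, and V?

Yes

Enumerating the 4 paths from A to Y and testing each for blocking by {B, N, V}:
  1. A ← N → T → Y — N:fork[blocks]; T:chain[open] ⇒ blocked
  2. A ← N → V → Y — N:fork[blocks]; V:chain[blocks] ⇒ blocked
  3. A ← N → Y — N:fork[blocks] ⇒ blocked
  4. A ← N → B ← V → Y — N:fork[blocks]; B:collider[open]; V:fork[blocks] ⇒ blocked
Since every path is blocked, d-separation holds.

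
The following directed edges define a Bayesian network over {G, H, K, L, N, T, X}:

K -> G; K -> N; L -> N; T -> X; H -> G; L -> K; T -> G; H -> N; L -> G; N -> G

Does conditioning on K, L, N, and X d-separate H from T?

6 paths connect H and T; each must be blocked for d-separation to hold:
  1. H → G ← T — G:collider[blocks] ⇒ blocked
  2. H → N → G ← T — N:chain[blocks]; G:collider[blocks] ⇒ blocked
  3. H → N ← K → G ← T — N:collider[open]; K:fork[blocks]; G:collider[blocks] ⇒ blocked
  4. H → N ← K ← L → G ← T — N:collider[open]; K:chain[blocks]; L:fork[blocks]; G:collider[blocks] ⇒ blocked
  5. H → N ← L → G ← T — N:collider[open]; L:fork[blocks]; G:collider[blocks] ⇒ blocked
  6. H → N ← L → K → G ← T — N:collider[open]; L:fork[blocks]; K:chain[blocks]; G:collider[blocks] ⇒ blocked
Since every path is blocked, d-separation holds.

Yes — H and T are d-separated given {K, L, N, X}.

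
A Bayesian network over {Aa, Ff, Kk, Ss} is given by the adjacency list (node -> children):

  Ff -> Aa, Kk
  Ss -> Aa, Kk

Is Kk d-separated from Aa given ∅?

No — Kk and Aa are not d-separated given ∅.

We examine all 2 paths between Kk and Aa:
Path 1: Kk ← Ff → Aa
  Ff is a fork and Ff is not conditioned on — no node blocks this path, so it is active.
Path 2: Kk ← Ss → Aa
  Ss is a fork and Ss is not conditioned on — no node blocks this path, so it is active.
Since the path Kk ← Ff → Aa is active, Kk and Aa are not d-separated given ∅.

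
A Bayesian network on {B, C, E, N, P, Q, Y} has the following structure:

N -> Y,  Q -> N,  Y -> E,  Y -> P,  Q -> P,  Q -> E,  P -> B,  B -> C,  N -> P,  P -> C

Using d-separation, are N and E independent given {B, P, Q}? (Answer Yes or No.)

No

There are 6 undirected paths between N and E; checking each against the conditioning set {B, P, Q}:
Path 1: N → P ← Q → E
  Q is a fork here and Q is conditioned on, so the path is blocked at Q.
Path 2: N → P ← Y → E
  P is a collider and P is conditioned on, which opens it; Y is a fork and Y is not conditioned on — no node blocks this path, so it is active.
Path 3: N ← Q → E
  Q is a fork here and Q is conditioned on, so the path is blocked at Q.
Path 4: N ← Q → P ← Y → E
  Q is a fork here and Q is conditioned on, so the path is blocked at Q.
Path 5: N → Y → E
  Y is a chain and Y is not conditioned on — no node blocks this path, so it is active.
Path 6: N → Y → P ← Q → E
  Q is a fork here and Q is conditioned on, so the path is blocked at Q.
Because an active path exists, N and E are not d-separated.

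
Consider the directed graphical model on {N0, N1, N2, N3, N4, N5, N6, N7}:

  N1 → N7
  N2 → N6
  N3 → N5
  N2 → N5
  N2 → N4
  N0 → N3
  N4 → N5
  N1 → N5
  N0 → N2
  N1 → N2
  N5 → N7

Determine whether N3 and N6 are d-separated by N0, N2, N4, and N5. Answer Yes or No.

5 paths connect N3 and N6; each must be blocked for d-separation to hold:
Path 1: N3 → N5 → N7 ← N1 → N2 → N6
  N5 is a chain here and N5 is conditioned on, so the path is blocked at N5.
Path 2: N3 → N5 ← N2 → N6
  N2 is a fork here and N2 is conditioned on, so the path is blocked at N2.
Path 3: N3 → N5 ← N1 → N2 → N6
  N2 is a chain here and N2 is conditioned on, so the path is blocked at N2.
Path 4: N3 → N5 ← N4 ← N2 → N6
  N4 is a chain here and N4 is conditioned on, so the path is blocked at N4.
Path 5: N3 ← N0 → N2 → N6
  N0 is a fork here and N0 is conditioned on, so the path is blocked at N0.
All paths are blocked; N3 ⊥ N6 | {N0, N2, N4, N5} holds.

Yes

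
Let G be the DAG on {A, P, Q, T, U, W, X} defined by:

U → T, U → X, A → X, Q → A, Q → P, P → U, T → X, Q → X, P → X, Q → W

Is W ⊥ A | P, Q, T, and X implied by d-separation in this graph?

Enumerating the 5 paths from W to A and testing each for blocking by {P, Q, T, X}:
  1. W ← Q → X ← A — Q:fork[blocks]; X:collider[open] ⇒ blocked
  2. W ← Q → P → U → T → X ← A — Q:fork[blocks]; P:chain[blocks]; U:chain[open]; T:chain[blocks]; X:collider[open] ⇒ blocked
  3. W ← Q → P → U → X ← A — Q:fork[blocks]; P:chain[blocks]; U:chain[open]; X:collider[open] ⇒ blocked
  4. W ← Q → P → X ← A — Q:fork[blocks]; P:chain[blocks]; X:collider[open] ⇒ blocked
  5. W ← Q → A — Q:fork[blocks] ⇒ blocked
Since every path is blocked, d-separation holds.

Yes — W and A are d-separated given {P, Q, T, X}.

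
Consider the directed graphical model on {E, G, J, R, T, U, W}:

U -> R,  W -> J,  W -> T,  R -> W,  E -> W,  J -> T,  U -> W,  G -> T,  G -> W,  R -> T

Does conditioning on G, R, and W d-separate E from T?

Yes

Enumerating the 5 paths from E to T and testing each for blocking by {G, R, W}:
Path 1: E → W ← U → R → T
  R is a chain here and R is conditioned on, so the path is blocked at R.
Path 2: E → W ← G → T
  G is a fork here and G is conditioned on, so the path is blocked at G.
Path 3: E → W ← R → T
  R is a fork here and R is conditioned on, so the path is blocked at R.
Path 4: E → W → J → T
  W is a chain here and W is conditioned on, so the path is blocked at W.
Path 5: E → W → T
  W is a chain here and W is conditioned on, so the path is blocked at W.
Since every path is blocked, d-separation holds.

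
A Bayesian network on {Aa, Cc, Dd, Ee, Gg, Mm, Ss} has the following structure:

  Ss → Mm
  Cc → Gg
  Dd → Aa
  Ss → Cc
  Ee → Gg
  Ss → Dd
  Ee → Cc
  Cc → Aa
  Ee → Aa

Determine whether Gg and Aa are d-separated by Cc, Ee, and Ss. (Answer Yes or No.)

Enumerating the 6 paths from Gg to Aa and testing each for blocking by {Cc, Ee, Ss}:
Path 1: Gg ← Cc → Aa
  Cc is a fork here and Cc is conditioned on, so the path is blocked at Cc.
Path 2: Gg ← Cc ← Ee → Aa
  Cc is a chain here and Cc is conditioned on, so the path is blocked at Cc.
Path 3: Gg ← Cc ← Ss → Dd → Aa
  Cc is a chain here and Cc is conditioned on, so the path is blocked at Cc.
Path 4: Gg ← Ee → Aa
  Ee is a fork here and Ee is conditioned on, so the path is blocked at Ee.
Path 5: Gg ← Ee → Cc → Aa
  Ee is a fork here and Ee is conditioned on, so the path is blocked at Ee.
Path 6: Gg ← Ee → Cc ← Ss → Dd → Aa
  Ee is a fork here and Ee is conditioned on, so the path is blocked at Ee.
Every path is blocked, so Gg and Aa are d-separated given {Cc, Ee, Ss}.

Yes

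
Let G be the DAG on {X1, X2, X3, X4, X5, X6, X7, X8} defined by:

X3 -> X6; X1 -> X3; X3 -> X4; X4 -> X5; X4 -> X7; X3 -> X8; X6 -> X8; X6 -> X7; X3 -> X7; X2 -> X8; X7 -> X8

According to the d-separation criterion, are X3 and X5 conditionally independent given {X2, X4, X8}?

Yes

6 paths connect X3 and X5; each must be blocked for d-separation to hold:
Path 1: X3 → X8 ← X7 ← X4 → X5
  X4 is a fork here and X4 is conditioned on, so the path is blocked at X4.
Path 2: X3 → X8 ← X6 → X7 ← X4 → X5
  X4 is a fork here and X4 is conditioned on, so the path is blocked at X4.
Path 3: X3 → X7 ← X4 → X5
  X4 is a fork here and X4 is conditioned on, so the path is blocked at X4.
Path 4: X3 → X6 → X8 ← X7 ← X4 → X5
  X4 is a fork here and X4 is conditioned on, so the path is blocked at X4.
Path 5: X3 → X6 → X7 ← X4 → X5
  X4 is a fork here and X4 is conditioned on, so the path is blocked at X4.
Path 6: X3 → X4 → X5
  X4 is a chain here and X4 is conditioned on, so the path is blocked at X4.
All paths are blocked; X3 ⊥ X5 | {X2, X4, X8} holds.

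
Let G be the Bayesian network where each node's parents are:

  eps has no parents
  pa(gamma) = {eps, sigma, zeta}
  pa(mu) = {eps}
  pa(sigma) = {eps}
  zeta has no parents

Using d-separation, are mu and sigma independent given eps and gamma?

2 paths connect mu and sigma; each must be blocked for d-separation to hold:
Path 1: mu ← eps → gamma ← sigma
  eps is a fork here and eps is conditioned on, so the path is blocked at eps.
Path 2: mu ← eps → sigma
  eps is a fork here and eps is conditioned on, so the path is blocked at eps.
All paths are blocked; mu ⊥ sigma | {eps, gamma} holds.

Yes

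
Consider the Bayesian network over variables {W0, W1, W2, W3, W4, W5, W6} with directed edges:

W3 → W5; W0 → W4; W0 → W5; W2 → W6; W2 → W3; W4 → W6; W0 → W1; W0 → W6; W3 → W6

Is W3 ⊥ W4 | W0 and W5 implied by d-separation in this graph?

Enumerating the 6 paths from W3 to W4 and testing each for blocking by {W0, W5}:
Path 1: W3 → W5 ← W0 → W6 ← W4
  W0 is a fork here and W0 is conditioned on, so the path is blocked at W0.
Path 2: W3 → W5 ← W0 → W4
  W0 is a fork here and W0 is conditioned on, so the path is blocked at W0.
Path 3: W3 → W6 ← W4
  W6 is a collider here and neither W6 nor any of its descendants is conditioned on, so the collider stays closed — the path is blocked at W6.
Path 4: W3 → W6 ← W0 → W4
  W6 is a collider here and neither W6 nor any of its descendants is conditioned on, so the collider stays closed — the path is blocked at W6.
Path 5: W3 ← W2 → W6 ← W4
  W6 is a collider here and neither W6 nor any of its descendants is conditioned on, so the collider stays closed — the path is blocked at W6.
Path 6: W3 ← W2 → W6 ← W0 → W4
  W6 is a collider here and neither W6 nor any of its descendants is conditioned on, so the collider stays closed — the path is blocked at W6.
Since every path is blocked, d-separation holds.

Yes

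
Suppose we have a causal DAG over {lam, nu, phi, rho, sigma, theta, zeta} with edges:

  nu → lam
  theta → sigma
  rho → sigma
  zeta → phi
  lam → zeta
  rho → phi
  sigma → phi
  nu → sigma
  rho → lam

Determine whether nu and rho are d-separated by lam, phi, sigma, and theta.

We examine all 6 paths between nu and rho:
Path 1: nu → sigma → phi ← rho
  sigma is a chain here and sigma is conditioned on, so the path is blocked at sigma.
Path 2: nu → sigma → phi ← zeta ← lam ← rho
  sigma is a chain here and sigma is conditioned on, so the path is blocked at sigma.
Path 3: nu → sigma ← rho
  sigma is a collider and sigma is conditioned on, which opens it — no node blocks this path, so it is active.
Path 4: nu → lam ← rho
  lam is a collider and lam is conditioned on, which opens it — no node blocks this path, so it is active.
Path 5: nu → lam → zeta → phi ← sigma ← rho
  lam is a chain here and lam is conditioned on, so the path is blocked at lam.
Path 6: nu → lam → zeta → phi ← rho
  lam is a chain here and lam is conditioned on, so the path is blocked at lam.
At least one path is unblocked, so d-separation fails.

No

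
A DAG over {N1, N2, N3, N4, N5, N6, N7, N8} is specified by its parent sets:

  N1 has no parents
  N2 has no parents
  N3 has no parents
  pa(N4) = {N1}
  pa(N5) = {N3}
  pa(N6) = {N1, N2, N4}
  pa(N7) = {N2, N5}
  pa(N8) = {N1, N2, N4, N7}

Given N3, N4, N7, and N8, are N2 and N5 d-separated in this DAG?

6 paths connect N2 and N5; each must be blocked for d-separation to hold:
  1. N2 → N6 ← N1 → N4 → N8 ← N7 ← N5 — N6:collider[blocks]; N1:fork[open]; N4:chain[blocks]; N8:collider[open]; N7:chain[blocks] ⇒ blocked
  2. N2 → N6 ← N1 → N8 ← N7 ← N5 — N6:collider[blocks]; N1:fork[open]; N8:collider[open]; N7:chain[blocks] ⇒ blocked
  3. N2 → N6 ← N4 ← N1 → N8 ← N7 ← N5 — N6:collider[blocks]; N4:chain[blocks]; N1:fork[open]; N8:collider[open]; N7:chain[blocks] ⇒ blocked
  4. N2 → N6 ← N4 → N8 ← N7 ← N5 — N6:collider[blocks]; N4:fork[blocks]; N8:collider[open]; N7:chain[blocks] ⇒ blocked
  5. N2 → N8 ← N7 ← N5 — N8:collider[open]; N7:chain[blocks] ⇒ blocked
  6. N2 → N7 ← N5 — N7:collider[open] ⇒ active
Because an active path exists, N2 and N5 are not d-separated.

No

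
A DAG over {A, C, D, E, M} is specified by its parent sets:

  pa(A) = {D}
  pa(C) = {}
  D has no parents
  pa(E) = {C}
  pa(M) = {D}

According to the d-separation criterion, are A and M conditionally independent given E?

There is one path between A and M:
Path 1: A ← D → M
  D is a fork and D is not conditioned on — no node blocks this path, so it is active.
Since the path A ← D → M is active, A and M are not d-separated given {E}.

No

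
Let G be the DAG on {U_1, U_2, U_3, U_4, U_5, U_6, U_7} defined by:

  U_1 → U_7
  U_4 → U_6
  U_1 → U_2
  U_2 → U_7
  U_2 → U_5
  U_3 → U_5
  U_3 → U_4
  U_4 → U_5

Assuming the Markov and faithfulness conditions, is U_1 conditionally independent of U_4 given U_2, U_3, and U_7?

Enumerating the 4 paths from U_1 to U_4 and testing each for blocking by {U_2, U_3, U_7}:
  1. U_1 → U_2 → U_5 ← U_4 — U_2:chain[blocks]; U_5:collider[blocks] ⇒ blocked
  2. U_1 → U_2 → U_5 ← U_3 → U_4 — U_2:chain[blocks]; U_5:collider[blocks]; U_3:fork[blocks] ⇒ blocked
  3. U_1 → U_7 ← U_2 → U_5 ← U_4 — U_7:collider[open]; U_2:fork[blocks]; U_5:collider[blocks] ⇒ blocked
  4. U_1 → U_7 ← U_2 → U_5 ← U_3 → U_4 — U_7:collider[open]; U_2:fork[blocks]; U_5:collider[blocks]; U_3:fork[blocks] ⇒ blocked
All paths are blocked; U_1 ⊥ U_4 | {U_2, U_3, U_7} holds.

Yes — U_1 and U_4 are d-separated given {U_2, U_3, U_7}.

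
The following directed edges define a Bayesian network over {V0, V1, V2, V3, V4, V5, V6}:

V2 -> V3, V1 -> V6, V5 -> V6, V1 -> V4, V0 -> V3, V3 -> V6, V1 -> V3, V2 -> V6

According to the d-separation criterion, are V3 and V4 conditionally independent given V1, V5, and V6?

We examine all 3 paths between V3 and V4:
Path 1: V3 ← V1 → V4
  V1 is a fork here and V1 is conditioned on, so the path is blocked at V1.
Path 2: V3 → V6 ← V1 → V4
  V1 is a fork here and V1 is conditioned on, so the path is blocked at V1.
Path 3: V3 ← V2 → V6 ← V1 → V4
  V1 is a fork here and V1 is conditioned on, so the path is blocked at V1.
All paths are blocked; V3 ⊥ V4 | {V1, V5, V6} holds.

Yes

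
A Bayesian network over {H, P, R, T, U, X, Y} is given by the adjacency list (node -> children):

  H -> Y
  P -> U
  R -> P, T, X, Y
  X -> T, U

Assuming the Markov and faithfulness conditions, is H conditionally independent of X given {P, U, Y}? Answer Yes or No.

3 paths connect H and X; each must be blocked for d-separation to hold:
Path 1: H → Y ← R → P → U ← X
  P is a chain here and P is conditioned on, so the path is blocked at P.
Path 2: H → Y ← R → X
  Y is a collider and Y is conditioned on, which opens it; R is a fork and R is not conditioned on — no node blocks this path, so it is active.
Path 3: H → Y ← R → T ← X
  T is a collider here and neither T nor any of its descendants is conditioned on, so the collider stays closed — the path is blocked at T.
Because an active path exists, H and X are not d-separated.

No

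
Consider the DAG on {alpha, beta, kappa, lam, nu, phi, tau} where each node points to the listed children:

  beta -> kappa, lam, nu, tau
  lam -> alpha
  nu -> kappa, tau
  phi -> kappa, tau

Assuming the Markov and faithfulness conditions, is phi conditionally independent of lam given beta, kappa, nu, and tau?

Enumerating the 6 paths from phi to lam and testing each for blocking by {beta, kappa, nu, tau}:
  1. phi → tau ← nu → kappa ← beta → lam — tau:collider[open]; nu:fork[blocks]; kappa:collider[open]; beta:fork[blocks] ⇒ blocked
  2. phi → tau ← nu ← beta → lam — tau:collider[open]; nu:chain[blocks]; beta:fork[blocks] ⇒ blocked
  3. phi → tau ← beta → lam — tau:collider[open]; beta:fork[blocks] ⇒ blocked
  4. phi → kappa ← nu → tau ← beta → lam — kappa:collider[open]; nu:fork[blocks]; tau:collider[open]; beta:fork[blocks] ⇒ blocked
  5. phi → kappa ← nu ← beta → lam — kappa:collider[open]; nu:chain[blocks]; beta:fork[blocks] ⇒ blocked
  6. phi → kappa ← beta → lam — kappa:collider[open]; beta:fork[blocks] ⇒ blocked
Since every path is blocked, d-separation holds.

Yes — phi and lam are d-separated given {beta, kappa, nu, tau}.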